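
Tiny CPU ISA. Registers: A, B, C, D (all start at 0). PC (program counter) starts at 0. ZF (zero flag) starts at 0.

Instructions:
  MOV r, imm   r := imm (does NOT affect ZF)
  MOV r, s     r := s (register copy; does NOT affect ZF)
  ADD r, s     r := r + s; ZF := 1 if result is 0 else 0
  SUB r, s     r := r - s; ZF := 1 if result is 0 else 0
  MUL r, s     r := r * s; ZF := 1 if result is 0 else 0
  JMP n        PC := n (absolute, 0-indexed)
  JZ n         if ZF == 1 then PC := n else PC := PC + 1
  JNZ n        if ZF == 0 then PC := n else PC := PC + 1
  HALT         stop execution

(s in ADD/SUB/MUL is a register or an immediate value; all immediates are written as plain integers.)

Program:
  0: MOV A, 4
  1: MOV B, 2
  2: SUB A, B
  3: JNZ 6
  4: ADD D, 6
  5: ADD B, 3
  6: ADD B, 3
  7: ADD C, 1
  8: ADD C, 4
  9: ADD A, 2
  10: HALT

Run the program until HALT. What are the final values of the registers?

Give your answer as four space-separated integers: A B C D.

Answer: 4 5 5 0

Derivation:
Step 1: PC=0 exec 'MOV A, 4'. After: A=4 B=0 C=0 D=0 ZF=0 PC=1
Step 2: PC=1 exec 'MOV B, 2'. After: A=4 B=2 C=0 D=0 ZF=0 PC=2
Step 3: PC=2 exec 'SUB A, B'. After: A=2 B=2 C=0 D=0 ZF=0 PC=3
Step 4: PC=3 exec 'JNZ 6'. After: A=2 B=2 C=0 D=0 ZF=0 PC=6
Step 5: PC=6 exec 'ADD B, 3'. After: A=2 B=5 C=0 D=0 ZF=0 PC=7
Step 6: PC=7 exec 'ADD C, 1'. After: A=2 B=5 C=1 D=0 ZF=0 PC=8
Step 7: PC=8 exec 'ADD C, 4'. After: A=2 B=5 C=5 D=0 ZF=0 PC=9
Step 8: PC=9 exec 'ADD A, 2'. After: A=4 B=5 C=5 D=0 ZF=0 PC=10
Step 9: PC=10 exec 'HALT'. After: A=4 B=5 C=5 D=0 ZF=0 PC=10 HALTED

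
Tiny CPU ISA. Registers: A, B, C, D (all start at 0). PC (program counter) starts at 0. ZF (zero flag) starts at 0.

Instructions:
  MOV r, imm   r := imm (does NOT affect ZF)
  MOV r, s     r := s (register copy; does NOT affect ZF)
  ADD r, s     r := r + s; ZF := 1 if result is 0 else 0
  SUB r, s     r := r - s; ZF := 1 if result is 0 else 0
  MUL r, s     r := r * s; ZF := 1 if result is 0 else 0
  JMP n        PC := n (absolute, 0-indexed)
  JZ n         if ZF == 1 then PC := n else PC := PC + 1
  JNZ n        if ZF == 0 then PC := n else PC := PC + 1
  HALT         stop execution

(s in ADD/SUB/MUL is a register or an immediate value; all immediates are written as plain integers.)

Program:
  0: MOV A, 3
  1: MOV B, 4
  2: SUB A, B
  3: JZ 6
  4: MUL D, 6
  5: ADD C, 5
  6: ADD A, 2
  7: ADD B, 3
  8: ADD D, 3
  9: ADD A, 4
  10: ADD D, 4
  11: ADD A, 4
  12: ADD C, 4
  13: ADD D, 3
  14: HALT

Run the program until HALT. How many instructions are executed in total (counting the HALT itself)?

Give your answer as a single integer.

Answer: 15

Derivation:
Step 1: PC=0 exec 'MOV A, 3'. After: A=3 B=0 C=0 D=0 ZF=0 PC=1
Step 2: PC=1 exec 'MOV B, 4'. After: A=3 B=4 C=0 D=0 ZF=0 PC=2
Step 3: PC=2 exec 'SUB A, B'. After: A=-1 B=4 C=0 D=0 ZF=0 PC=3
Step 4: PC=3 exec 'JZ 6'. After: A=-1 B=4 C=0 D=0 ZF=0 PC=4
Step 5: PC=4 exec 'MUL D, 6'. After: A=-1 B=4 C=0 D=0 ZF=1 PC=5
Step 6: PC=5 exec 'ADD C, 5'. After: A=-1 B=4 C=5 D=0 ZF=0 PC=6
Step 7: PC=6 exec 'ADD A, 2'. After: A=1 B=4 C=5 D=0 ZF=0 PC=7
Step 8: PC=7 exec 'ADD B, 3'. After: A=1 B=7 C=5 D=0 ZF=0 PC=8
Step 9: PC=8 exec 'ADD D, 3'. After: A=1 B=7 C=5 D=3 ZF=0 PC=9
Step 10: PC=9 exec 'ADD A, 4'. After: A=5 B=7 C=5 D=3 ZF=0 PC=10
Step 11: PC=10 exec 'ADD D, 4'. After: A=5 B=7 C=5 D=7 ZF=0 PC=11
Step 12: PC=11 exec 'ADD A, 4'. After: A=9 B=7 C=5 D=7 ZF=0 PC=12
Step 13: PC=12 exec 'ADD C, 4'. After: A=9 B=7 C=9 D=7 ZF=0 PC=13
Step 14: PC=13 exec 'ADD D, 3'. After: A=9 B=7 C=9 D=10 ZF=0 PC=14
Step 15: PC=14 exec 'HALT'. After: A=9 B=7 C=9 D=10 ZF=0 PC=14 HALTED
Total instructions executed: 15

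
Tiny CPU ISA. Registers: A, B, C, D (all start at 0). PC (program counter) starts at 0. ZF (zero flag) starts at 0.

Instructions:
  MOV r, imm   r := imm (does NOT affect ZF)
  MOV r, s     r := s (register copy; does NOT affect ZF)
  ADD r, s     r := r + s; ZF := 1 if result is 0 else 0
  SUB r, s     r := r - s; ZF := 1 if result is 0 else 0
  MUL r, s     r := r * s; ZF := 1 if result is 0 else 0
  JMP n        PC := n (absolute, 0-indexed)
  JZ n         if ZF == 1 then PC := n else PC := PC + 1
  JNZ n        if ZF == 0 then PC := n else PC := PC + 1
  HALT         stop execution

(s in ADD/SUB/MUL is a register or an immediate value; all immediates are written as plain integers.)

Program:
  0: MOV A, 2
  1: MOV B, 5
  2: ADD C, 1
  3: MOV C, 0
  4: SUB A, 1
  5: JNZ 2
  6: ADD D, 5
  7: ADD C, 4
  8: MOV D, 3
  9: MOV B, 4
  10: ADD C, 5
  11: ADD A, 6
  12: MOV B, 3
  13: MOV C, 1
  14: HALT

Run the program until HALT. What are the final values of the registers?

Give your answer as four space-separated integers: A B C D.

Step 1: PC=0 exec 'MOV A, 2'. After: A=2 B=0 C=0 D=0 ZF=0 PC=1
Step 2: PC=1 exec 'MOV B, 5'. After: A=2 B=5 C=0 D=0 ZF=0 PC=2
Step 3: PC=2 exec 'ADD C, 1'. After: A=2 B=5 C=1 D=0 ZF=0 PC=3
Step 4: PC=3 exec 'MOV C, 0'. After: A=2 B=5 C=0 D=0 ZF=0 PC=4
Step 5: PC=4 exec 'SUB A, 1'. After: A=1 B=5 C=0 D=0 ZF=0 PC=5
Step 6: PC=5 exec 'JNZ 2'. After: A=1 B=5 C=0 D=0 ZF=0 PC=2
Step 7: PC=2 exec 'ADD C, 1'. After: A=1 B=5 C=1 D=0 ZF=0 PC=3
Step 8: PC=3 exec 'MOV C, 0'. After: A=1 B=5 C=0 D=0 ZF=0 PC=4
Step 9: PC=4 exec 'SUB A, 1'. After: A=0 B=5 C=0 D=0 ZF=1 PC=5
Step 10: PC=5 exec 'JNZ 2'. After: A=0 B=5 C=0 D=0 ZF=1 PC=6
Step 11: PC=6 exec 'ADD D, 5'. After: A=0 B=5 C=0 D=5 ZF=0 PC=7
Step 12: PC=7 exec 'ADD C, 4'. After: A=0 B=5 C=4 D=5 ZF=0 PC=8
Step 13: PC=8 exec 'MOV D, 3'. After: A=0 B=5 C=4 D=3 ZF=0 PC=9
Step 14: PC=9 exec 'MOV B, 4'. After: A=0 B=4 C=4 D=3 ZF=0 PC=10
Step 15: PC=10 exec 'ADD C, 5'. After: A=0 B=4 C=9 D=3 ZF=0 PC=11
Step 16: PC=11 exec 'ADD A, 6'. After: A=6 B=4 C=9 D=3 ZF=0 PC=12
Step 17: PC=12 exec 'MOV B, 3'. After: A=6 B=3 C=9 D=3 ZF=0 PC=13
Step 18: PC=13 exec 'MOV C, 1'. After: A=6 B=3 C=1 D=3 ZF=0 PC=14
Step 19: PC=14 exec 'HALT'. After: A=6 B=3 C=1 D=3 ZF=0 PC=14 HALTED

Answer: 6 3 1 3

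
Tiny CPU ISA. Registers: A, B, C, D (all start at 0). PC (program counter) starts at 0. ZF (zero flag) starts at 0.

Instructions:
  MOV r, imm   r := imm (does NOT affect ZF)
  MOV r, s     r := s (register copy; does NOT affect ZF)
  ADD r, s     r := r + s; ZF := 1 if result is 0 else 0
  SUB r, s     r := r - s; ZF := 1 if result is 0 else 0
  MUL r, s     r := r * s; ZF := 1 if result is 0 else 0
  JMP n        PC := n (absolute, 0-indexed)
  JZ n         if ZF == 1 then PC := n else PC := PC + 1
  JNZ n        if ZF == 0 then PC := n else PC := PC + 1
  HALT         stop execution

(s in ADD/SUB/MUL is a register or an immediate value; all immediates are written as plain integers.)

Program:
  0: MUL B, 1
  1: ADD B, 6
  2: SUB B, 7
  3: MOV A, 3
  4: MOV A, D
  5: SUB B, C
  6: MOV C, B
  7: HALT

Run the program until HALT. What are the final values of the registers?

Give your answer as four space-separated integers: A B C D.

Answer: 0 -1 -1 0

Derivation:
Step 1: PC=0 exec 'MUL B, 1'. After: A=0 B=0 C=0 D=0 ZF=1 PC=1
Step 2: PC=1 exec 'ADD B, 6'. After: A=0 B=6 C=0 D=0 ZF=0 PC=2
Step 3: PC=2 exec 'SUB B, 7'. After: A=0 B=-1 C=0 D=0 ZF=0 PC=3
Step 4: PC=3 exec 'MOV A, 3'. After: A=3 B=-1 C=0 D=0 ZF=0 PC=4
Step 5: PC=4 exec 'MOV A, D'. After: A=0 B=-1 C=0 D=0 ZF=0 PC=5
Step 6: PC=5 exec 'SUB B, C'. After: A=0 B=-1 C=0 D=0 ZF=0 PC=6
Step 7: PC=6 exec 'MOV C, B'. After: A=0 B=-1 C=-1 D=0 ZF=0 PC=7
Step 8: PC=7 exec 'HALT'. After: A=0 B=-1 C=-1 D=0 ZF=0 PC=7 HALTED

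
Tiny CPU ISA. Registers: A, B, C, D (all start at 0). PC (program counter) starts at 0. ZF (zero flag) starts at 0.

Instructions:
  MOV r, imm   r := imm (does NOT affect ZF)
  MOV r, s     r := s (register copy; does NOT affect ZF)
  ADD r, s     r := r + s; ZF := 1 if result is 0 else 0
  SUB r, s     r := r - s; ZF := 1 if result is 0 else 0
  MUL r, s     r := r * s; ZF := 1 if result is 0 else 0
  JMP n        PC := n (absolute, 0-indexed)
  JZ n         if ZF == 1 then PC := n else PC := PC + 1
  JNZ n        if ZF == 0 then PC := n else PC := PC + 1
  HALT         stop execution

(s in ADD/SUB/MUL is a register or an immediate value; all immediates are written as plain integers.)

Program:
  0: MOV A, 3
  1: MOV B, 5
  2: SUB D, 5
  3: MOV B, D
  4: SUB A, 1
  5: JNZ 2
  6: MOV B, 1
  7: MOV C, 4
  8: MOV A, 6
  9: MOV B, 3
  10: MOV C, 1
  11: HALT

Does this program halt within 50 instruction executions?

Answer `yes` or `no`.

Step 1: PC=0 exec 'MOV A, 3'. After: A=3 B=0 C=0 D=0 ZF=0 PC=1
Step 2: PC=1 exec 'MOV B, 5'. After: A=3 B=5 C=0 D=0 ZF=0 PC=2
Step 3: PC=2 exec 'SUB D, 5'. After: A=3 B=5 C=0 D=-5 ZF=0 PC=3
Step 4: PC=3 exec 'MOV B, D'. After: A=3 B=-5 C=0 D=-5 ZF=0 PC=4
Step 5: PC=4 exec 'SUB A, 1'. After: A=2 B=-5 C=0 D=-5 ZF=0 PC=5
Step 6: PC=5 exec 'JNZ 2'. After: A=2 B=-5 C=0 D=-5 ZF=0 PC=2
Step 7: PC=2 exec 'SUB D, 5'. After: A=2 B=-5 C=0 D=-10 ZF=0 PC=3
Step 8: PC=3 exec 'MOV B, D'. After: A=2 B=-10 C=0 D=-10 ZF=0 PC=4
Step 9: PC=4 exec 'SUB A, 1'. After: A=1 B=-10 C=0 D=-10 ZF=0 PC=5
Step 10: PC=5 exec 'JNZ 2'. After: A=1 B=-10 C=0 D=-10 ZF=0 PC=2
Step 11: PC=2 exec 'SUB D, 5'. After: A=1 B=-10 C=0 D=-15 ZF=0 PC=3
Step 12: PC=3 exec 'MOV B, D'. After: A=1 B=-15 C=0 D=-15 ZF=0 PC=4
Step 13: PC=4 exec 'SUB A, 1'. After: A=0 B=-15 C=0 D=-15 ZF=1 PC=5
Step 14: PC=5 exec 'JNZ 2'. After: A=0 B=-15 C=0 D=-15 ZF=1 PC=6
Step 15: PC=6 exec 'MOV B, 1'. After: A=0 B=1 C=0 D=-15 ZF=1 PC=7
Step 16: PC=7 exec 'MOV C, 4'. After: A=0 B=1 C=4 D=-15 ZF=1 PC=8
Step 17: PC=8 exec 'MOV A, 6'. After: A=6 B=1 C=4 D=-15 ZF=1 PC=9
Step 18: PC=9 exec 'MOV B, 3'. After: A=6 B=3 C=4 D=-15 ZF=1 PC=10
Step 19: PC=10 exec 'MOV C, 1'. After: A=6 B=3 C=1 D=-15 ZF=1 PC=11
Step 20: PC=11 exec 'HALT'. After: A=6 B=3 C=1 D=-15 ZF=1 PC=11 HALTED

Answer: yes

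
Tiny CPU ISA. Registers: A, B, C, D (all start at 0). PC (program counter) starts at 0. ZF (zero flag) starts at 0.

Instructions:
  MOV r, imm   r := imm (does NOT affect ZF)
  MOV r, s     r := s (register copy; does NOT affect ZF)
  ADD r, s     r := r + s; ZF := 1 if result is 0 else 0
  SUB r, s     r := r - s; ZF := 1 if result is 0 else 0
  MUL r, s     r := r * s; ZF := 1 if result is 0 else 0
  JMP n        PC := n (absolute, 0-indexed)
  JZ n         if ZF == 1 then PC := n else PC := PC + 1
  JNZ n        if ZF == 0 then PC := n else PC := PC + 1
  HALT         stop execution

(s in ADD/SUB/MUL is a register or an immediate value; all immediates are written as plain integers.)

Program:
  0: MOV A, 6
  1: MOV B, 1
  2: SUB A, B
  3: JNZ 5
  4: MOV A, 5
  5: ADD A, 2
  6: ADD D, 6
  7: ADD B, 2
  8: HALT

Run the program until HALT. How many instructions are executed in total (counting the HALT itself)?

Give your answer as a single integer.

Step 1: PC=0 exec 'MOV A, 6'. After: A=6 B=0 C=0 D=0 ZF=0 PC=1
Step 2: PC=1 exec 'MOV B, 1'. After: A=6 B=1 C=0 D=0 ZF=0 PC=2
Step 3: PC=2 exec 'SUB A, B'. After: A=5 B=1 C=0 D=0 ZF=0 PC=3
Step 4: PC=3 exec 'JNZ 5'. After: A=5 B=1 C=0 D=0 ZF=0 PC=5
Step 5: PC=5 exec 'ADD A, 2'. After: A=7 B=1 C=0 D=0 ZF=0 PC=6
Step 6: PC=6 exec 'ADD D, 6'. After: A=7 B=1 C=0 D=6 ZF=0 PC=7
Step 7: PC=7 exec 'ADD B, 2'. After: A=7 B=3 C=0 D=6 ZF=0 PC=8
Step 8: PC=8 exec 'HALT'. After: A=7 B=3 C=0 D=6 ZF=0 PC=8 HALTED
Total instructions executed: 8

Answer: 8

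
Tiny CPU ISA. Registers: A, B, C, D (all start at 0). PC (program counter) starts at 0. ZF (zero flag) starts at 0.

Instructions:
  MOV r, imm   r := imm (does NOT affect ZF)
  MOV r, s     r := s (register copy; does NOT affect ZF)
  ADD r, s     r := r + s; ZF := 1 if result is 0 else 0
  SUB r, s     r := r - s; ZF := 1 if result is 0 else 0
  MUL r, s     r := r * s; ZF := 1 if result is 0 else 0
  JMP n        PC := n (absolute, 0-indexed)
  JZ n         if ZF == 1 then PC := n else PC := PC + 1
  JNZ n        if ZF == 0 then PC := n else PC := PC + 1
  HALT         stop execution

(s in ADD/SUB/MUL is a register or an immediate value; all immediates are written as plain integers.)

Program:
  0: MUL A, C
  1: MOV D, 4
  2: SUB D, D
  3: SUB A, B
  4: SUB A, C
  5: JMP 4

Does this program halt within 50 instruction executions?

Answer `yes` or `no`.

Answer: no

Derivation:
Step 1: PC=0 exec 'MUL A, C'. After: A=0 B=0 C=0 D=0 ZF=1 PC=1
Step 2: PC=1 exec 'MOV D, 4'. After: A=0 B=0 C=0 D=4 ZF=1 PC=2
Step 3: PC=2 exec 'SUB D, D'. After: A=0 B=0 C=0 D=0 ZF=1 PC=3
Step 4: PC=3 exec 'SUB A, B'. After: A=0 B=0 C=0 D=0 ZF=1 PC=4
Step 5: PC=4 exec 'SUB A, C'. After: A=0 B=0 C=0 D=0 ZF=1 PC=5
Step 6: PC=5 exec 'JMP 4'. After: A=0 B=0 C=0 D=0 ZF=1 PC=4
State after step 6 equals state after step 4: the program is in a cycle of length 2 and will never halt.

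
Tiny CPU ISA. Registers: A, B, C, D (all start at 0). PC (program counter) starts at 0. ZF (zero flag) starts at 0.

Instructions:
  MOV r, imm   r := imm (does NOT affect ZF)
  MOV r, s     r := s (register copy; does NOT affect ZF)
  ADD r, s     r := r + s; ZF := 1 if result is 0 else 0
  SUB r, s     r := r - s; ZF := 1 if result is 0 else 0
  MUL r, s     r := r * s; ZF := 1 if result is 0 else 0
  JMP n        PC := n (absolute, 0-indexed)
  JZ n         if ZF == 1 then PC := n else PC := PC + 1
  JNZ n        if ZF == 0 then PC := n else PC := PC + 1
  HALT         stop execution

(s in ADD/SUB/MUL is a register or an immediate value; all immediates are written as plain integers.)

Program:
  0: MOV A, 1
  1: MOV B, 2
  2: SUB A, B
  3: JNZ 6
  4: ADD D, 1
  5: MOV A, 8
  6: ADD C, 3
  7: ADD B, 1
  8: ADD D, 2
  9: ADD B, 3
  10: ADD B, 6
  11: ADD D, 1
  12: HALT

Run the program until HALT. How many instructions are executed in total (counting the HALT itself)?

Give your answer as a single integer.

Answer: 11

Derivation:
Step 1: PC=0 exec 'MOV A, 1'. After: A=1 B=0 C=0 D=0 ZF=0 PC=1
Step 2: PC=1 exec 'MOV B, 2'. After: A=1 B=2 C=0 D=0 ZF=0 PC=2
Step 3: PC=2 exec 'SUB A, B'. After: A=-1 B=2 C=0 D=0 ZF=0 PC=3
Step 4: PC=3 exec 'JNZ 6'. After: A=-1 B=2 C=0 D=0 ZF=0 PC=6
Step 5: PC=6 exec 'ADD C, 3'. After: A=-1 B=2 C=3 D=0 ZF=0 PC=7
Step 6: PC=7 exec 'ADD B, 1'. After: A=-1 B=3 C=3 D=0 ZF=0 PC=8
Step 7: PC=8 exec 'ADD D, 2'. After: A=-1 B=3 C=3 D=2 ZF=0 PC=9
Step 8: PC=9 exec 'ADD B, 3'. After: A=-1 B=6 C=3 D=2 ZF=0 PC=10
Step 9: PC=10 exec 'ADD B, 6'. After: A=-1 B=12 C=3 D=2 ZF=0 PC=11
Step 10: PC=11 exec 'ADD D, 1'. After: A=-1 B=12 C=3 D=3 ZF=0 PC=12
Step 11: PC=12 exec 'HALT'. After: A=-1 B=12 C=3 D=3 ZF=0 PC=12 HALTED
Total instructions executed: 11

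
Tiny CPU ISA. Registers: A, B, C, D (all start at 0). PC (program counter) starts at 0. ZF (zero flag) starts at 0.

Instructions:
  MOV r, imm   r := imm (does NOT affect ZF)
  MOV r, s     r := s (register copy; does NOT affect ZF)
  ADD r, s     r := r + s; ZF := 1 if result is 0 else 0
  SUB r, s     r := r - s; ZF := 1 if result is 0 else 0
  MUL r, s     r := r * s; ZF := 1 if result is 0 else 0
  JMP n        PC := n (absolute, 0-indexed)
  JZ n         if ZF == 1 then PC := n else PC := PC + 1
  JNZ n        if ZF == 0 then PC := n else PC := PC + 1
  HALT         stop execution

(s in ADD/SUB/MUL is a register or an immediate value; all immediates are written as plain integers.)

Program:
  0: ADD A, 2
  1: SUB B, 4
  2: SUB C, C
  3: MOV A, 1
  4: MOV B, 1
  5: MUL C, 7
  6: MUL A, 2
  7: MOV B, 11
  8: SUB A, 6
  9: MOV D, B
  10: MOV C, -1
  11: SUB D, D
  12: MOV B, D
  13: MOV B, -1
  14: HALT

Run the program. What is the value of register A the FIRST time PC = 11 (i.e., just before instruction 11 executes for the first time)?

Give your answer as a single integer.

Step 1: PC=0 exec 'ADD A, 2'. After: A=2 B=0 C=0 D=0 ZF=0 PC=1
Step 2: PC=1 exec 'SUB B, 4'. After: A=2 B=-4 C=0 D=0 ZF=0 PC=2
Step 3: PC=2 exec 'SUB C, C'. After: A=2 B=-4 C=0 D=0 ZF=1 PC=3
Step 4: PC=3 exec 'MOV A, 1'. After: A=1 B=-4 C=0 D=0 ZF=1 PC=4
Step 5: PC=4 exec 'MOV B, 1'. After: A=1 B=1 C=0 D=0 ZF=1 PC=5
Step 6: PC=5 exec 'MUL C, 7'. After: A=1 B=1 C=0 D=0 ZF=1 PC=6
Step 7: PC=6 exec 'MUL A, 2'. After: A=2 B=1 C=0 D=0 ZF=0 PC=7
Step 8: PC=7 exec 'MOV B, 11'. After: A=2 B=11 C=0 D=0 ZF=0 PC=8
Step 9: PC=8 exec 'SUB A, 6'. After: A=-4 B=11 C=0 D=0 ZF=0 PC=9
Step 10: PC=9 exec 'MOV D, B'. After: A=-4 B=11 C=0 D=11 ZF=0 PC=10
Step 11: PC=10 exec 'MOV C, -1'. After: A=-4 B=11 C=-1 D=11 ZF=0 PC=11
First time PC=11: A=-4

-4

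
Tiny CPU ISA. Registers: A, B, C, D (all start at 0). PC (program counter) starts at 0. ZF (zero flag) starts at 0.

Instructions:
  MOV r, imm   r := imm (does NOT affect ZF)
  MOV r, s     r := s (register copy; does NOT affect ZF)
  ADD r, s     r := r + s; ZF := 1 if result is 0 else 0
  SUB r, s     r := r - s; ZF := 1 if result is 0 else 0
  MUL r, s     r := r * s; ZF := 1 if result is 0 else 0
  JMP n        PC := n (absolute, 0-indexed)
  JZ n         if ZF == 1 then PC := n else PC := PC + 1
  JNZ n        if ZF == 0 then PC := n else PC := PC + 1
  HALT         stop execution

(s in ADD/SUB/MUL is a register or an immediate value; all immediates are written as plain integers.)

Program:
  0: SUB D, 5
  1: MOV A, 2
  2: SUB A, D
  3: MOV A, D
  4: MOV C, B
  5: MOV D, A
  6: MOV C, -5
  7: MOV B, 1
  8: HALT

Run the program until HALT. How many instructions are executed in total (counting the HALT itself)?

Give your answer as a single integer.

Answer: 9

Derivation:
Step 1: PC=0 exec 'SUB D, 5'. After: A=0 B=0 C=0 D=-5 ZF=0 PC=1
Step 2: PC=1 exec 'MOV A, 2'. After: A=2 B=0 C=0 D=-5 ZF=0 PC=2
Step 3: PC=2 exec 'SUB A, D'. After: A=7 B=0 C=0 D=-5 ZF=0 PC=3
Step 4: PC=3 exec 'MOV A, D'. After: A=-5 B=0 C=0 D=-5 ZF=0 PC=4
Step 5: PC=4 exec 'MOV C, B'. After: A=-5 B=0 C=0 D=-5 ZF=0 PC=5
Step 6: PC=5 exec 'MOV D, A'. After: A=-5 B=0 C=0 D=-5 ZF=0 PC=6
Step 7: PC=6 exec 'MOV C, -5'. After: A=-5 B=0 C=-5 D=-5 ZF=0 PC=7
Step 8: PC=7 exec 'MOV B, 1'. After: A=-5 B=1 C=-5 D=-5 ZF=0 PC=8
Step 9: PC=8 exec 'HALT'. After: A=-5 B=1 C=-5 D=-5 ZF=0 PC=8 HALTED
Total instructions executed: 9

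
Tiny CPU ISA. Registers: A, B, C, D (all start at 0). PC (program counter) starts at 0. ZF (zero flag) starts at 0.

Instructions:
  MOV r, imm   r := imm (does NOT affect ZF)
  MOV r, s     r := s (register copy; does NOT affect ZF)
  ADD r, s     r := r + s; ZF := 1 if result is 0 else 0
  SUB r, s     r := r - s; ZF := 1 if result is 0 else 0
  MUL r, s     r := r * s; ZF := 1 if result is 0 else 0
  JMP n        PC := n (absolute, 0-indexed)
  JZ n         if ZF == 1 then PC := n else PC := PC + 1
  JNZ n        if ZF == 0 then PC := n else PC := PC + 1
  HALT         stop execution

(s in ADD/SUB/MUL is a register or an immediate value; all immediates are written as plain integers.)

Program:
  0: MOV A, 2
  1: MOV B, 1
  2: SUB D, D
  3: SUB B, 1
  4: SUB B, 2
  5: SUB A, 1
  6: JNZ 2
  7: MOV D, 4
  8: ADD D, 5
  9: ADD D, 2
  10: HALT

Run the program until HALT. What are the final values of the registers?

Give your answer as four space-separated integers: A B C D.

Step 1: PC=0 exec 'MOV A, 2'. After: A=2 B=0 C=0 D=0 ZF=0 PC=1
Step 2: PC=1 exec 'MOV B, 1'. After: A=2 B=1 C=0 D=0 ZF=0 PC=2
Step 3: PC=2 exec 'SUB D, D'. After: A=2 B=1 C=0 D=0 ZF=1 PC=3
Step 4: PC=3 exec 'SUB B, 1'. After: A=2 B=0 C=0 D=0 ZF=1 PC=4
Step 5: PC=4 exec 'SUB B, 2'. After: A=2 B=-2 C=0 D=0 ZF=0 PC=5
Step 6: PC=5 exec 'SUB A, 1'. After: A=1 B=-2 C=0 D=0 ZF=0 PC=6
Step 7: PC=6 exec 'JNZ 2'. After: A=1 B=-2 C=0 D=0 ZF=0 PC=2
Step 8: PC=2 exec 'SUB D, D'. After: A=1 B=-2 C=0 D=0 ZF=1 PC=3
Step 9: PC=3 exec 'SUB B, 1'. After: A=1 B=-3 C=0 D=0 ZF=0 PC=4
Step 10: PC=4 exec 'SUB B, 2'. After: A=1 B=-5 C=0 D=0 ZF=0 PC=5
Step 11: PC=5 exec 'SUB A, 1'. After: A=0 B=-5 C=0 D=0 ZF=1 PC=6
Step 12: PC=6 exec 'JNZ 2'. After: A=0 B=-5 C=0 D=0 ZF=1 PC=7
Step 13: PC=7 exec 'MOV D, 4'. After: A=0 B=-5 C=0 D=4 ZF=1 PC=8
Step 14: PC=8 exec 'ADD D, 5'. After: A=0 B=-5 C=0 D=9 ZF=0 PC=9
Step 15: PC=9 exec 'ADD D, 2'. After: A=0 B=-5 C=0 D=11 ZF=0 PC=10
Step 16: PC=10 exec 'HALT'. After: A=0 B=-5 C=0 D=11 ZF=0 PC=10 HALTED

Answer: 0 -5 0 11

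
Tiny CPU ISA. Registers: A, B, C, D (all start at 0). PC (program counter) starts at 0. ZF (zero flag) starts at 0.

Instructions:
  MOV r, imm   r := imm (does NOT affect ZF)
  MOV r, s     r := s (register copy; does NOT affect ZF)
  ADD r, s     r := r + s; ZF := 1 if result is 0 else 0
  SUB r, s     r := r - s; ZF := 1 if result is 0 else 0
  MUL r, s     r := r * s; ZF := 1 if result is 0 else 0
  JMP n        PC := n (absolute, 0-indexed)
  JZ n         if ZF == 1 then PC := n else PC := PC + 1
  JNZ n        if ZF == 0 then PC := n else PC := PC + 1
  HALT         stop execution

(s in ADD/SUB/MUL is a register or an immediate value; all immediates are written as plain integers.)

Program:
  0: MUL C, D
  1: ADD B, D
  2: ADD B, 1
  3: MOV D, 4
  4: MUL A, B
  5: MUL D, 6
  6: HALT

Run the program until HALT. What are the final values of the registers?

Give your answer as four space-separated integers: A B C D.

Answer: 0 1 0 24

Derivation:
Step 1: PC=0 exec 'MUL C, D'. After: A=0 B=0 C=0 D=0 ZF=1 PC=1
Step 2: PC=1 exec 'ADD B, D'. After: A=0 B=0 C=0 D=0 ZF=1 PC=2
Step 3: PC=2 exec 'ADD B, 1'. After: A=0 B=1 C=0 D=0 ZF=0 PC=3
Step 4: PC=3 exec 'MOV D, 4'. After: A=0 B=1 C=0 D=4 ZF=0 PC=4
Step 5: PC=4 exec 'MUL A, B'. After: A=0 B=1 C=0 D=4 ZF=1 PC=5
Step 6: PC=5 exec 'MUL D, 6'. After: A=0 B=1 C=0 D=24 ZF=0 PC=6
Step 7: PC=6 exec 'HALT'. After: A=0 B=1 C=0 D=24 ZF=0 PC=6 HALTED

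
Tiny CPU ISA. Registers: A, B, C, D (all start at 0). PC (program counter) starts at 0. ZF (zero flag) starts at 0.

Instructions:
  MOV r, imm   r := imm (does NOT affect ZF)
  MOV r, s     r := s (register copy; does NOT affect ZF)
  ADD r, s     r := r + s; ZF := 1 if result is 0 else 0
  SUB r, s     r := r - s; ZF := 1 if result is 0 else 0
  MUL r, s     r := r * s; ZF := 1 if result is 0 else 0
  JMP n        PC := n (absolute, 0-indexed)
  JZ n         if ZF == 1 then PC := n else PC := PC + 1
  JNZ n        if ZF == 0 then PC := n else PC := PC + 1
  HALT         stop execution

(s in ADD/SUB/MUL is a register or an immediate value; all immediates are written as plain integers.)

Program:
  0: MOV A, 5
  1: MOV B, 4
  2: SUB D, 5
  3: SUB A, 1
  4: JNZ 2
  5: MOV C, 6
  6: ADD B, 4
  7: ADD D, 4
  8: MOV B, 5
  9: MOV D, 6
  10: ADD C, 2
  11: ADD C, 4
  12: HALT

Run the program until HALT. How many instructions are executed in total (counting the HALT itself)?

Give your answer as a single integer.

Step 1: PC=0 exec 'MOV A, 5'. After: A=5 B=0 C=0 D=0 ZF=0 PC=1
Step 2: PC=1 exec 'MOV B, 4'. After: A=5 B=4 C=0 D=0 ZF=0 PC=2
Step 3: PC=2 exec 'SUB D, 5'. After: A=5 B=4 C=0 D=-5 ZF=0 PC=3
Step 4: PC=3 exec 'SUB A, 1'. After: A=4 B=4 C=0 D=-5 ZF=0 PC=4
Step 5: PC=4 exec 'JNZ 2'. After: A=4 B=4 C=0 D=-5 ZF=0 PC=2
Step 6: PC=2 exec 'SUB D, 5'. After: A=4 B=4 C=0 D=-10 ZF=0 PC=3
Step 7: PC=3 exec 'SUB A, 1'. After: A=3 B=4 C=0 D=-10 ZF=0 PC=4
Step 8: PC=4 exec 'JNZ 2'. After: A=3 B=4 C=0 D=-10 ZF=0 PC=2
Step 9: PC=2 exec 'SUB D, 5'. After: A=3 B=4 C=0 D=-15 ZF=0 PC=3
Step 10: PC=3 exec 'SUB A, 1'. After: A=2 B=4 C=0 D=-15 ZF=0 PC=4
Step 11: PC=4 exec 'JNZ 2'. After: A=2 B=4 C=0 D=-15 ZF=0 PC=2
Step 12: PC=2 exec 'SUB D, 5'. After: A=2 B=4 C=0 D=-20 ZF=0 PC=3
Step 13: PC=3 exec 'SUB A, 1'. After: A=1 B=4 C=0 D=-20 ZF=0 PC=4
Step 14: PC=4 exec 'JNZ 2'. After: A=1 B=4 C=0 D=-20 ZF=0 PC=2
Step 15: PC=2 exec 'SUB D, 5'. After: A=1 B=4 C=0 D=-25 ZF=0 PC=3
Step 16: PC=3 exec 'SUB A, 1'. After: A=0 B=4 C=0 D=-25 ZF=1 PC=4
Step 17: PC=4 exec 'JNZ 2'. After: A=0 B=4 C=0 D=-25 ZF=1 PC=5
Step 18: PC=5 exec 'MOV C, 6'. After: A=0 B=4 C=6 D=-25 ZF=1 PC=6
Step 19: PC=6 exec 'ADD B, 4'. After: A=0 B=8 C=6 D=-25 ZF=0 PC=7
Step 20: PC=7 exec 'ADD D, 4'. After: A=0 B=8 C=6 D=-21 ZF=0 PC=8
Step 21: PC=8 exec 'MOV B, 5'. After: A=0 B=5 C=6 D=-21 ZF=0 PC=9
Step 22: PC=9 exec 'MOV D, 6'. After: A=0 B=5 C=6 D=6 ZF=0 PC=10
Step 23: PC=10 exec 'ADD C, 2'. After: A=0 B=5 C=8 D=6 ZF=0 PC=11
Step 24: PC=11 exec 'ADD C, 4'. After: A=0 B=5 C=12 D=6 ZF=0 PC=12
Step 25: PC=12 exec 'HALT'. After: A=0 B=5 C=12 D=6 ZF=0 PC=12 HALTED
Total instructions executed: 25

Answer: 25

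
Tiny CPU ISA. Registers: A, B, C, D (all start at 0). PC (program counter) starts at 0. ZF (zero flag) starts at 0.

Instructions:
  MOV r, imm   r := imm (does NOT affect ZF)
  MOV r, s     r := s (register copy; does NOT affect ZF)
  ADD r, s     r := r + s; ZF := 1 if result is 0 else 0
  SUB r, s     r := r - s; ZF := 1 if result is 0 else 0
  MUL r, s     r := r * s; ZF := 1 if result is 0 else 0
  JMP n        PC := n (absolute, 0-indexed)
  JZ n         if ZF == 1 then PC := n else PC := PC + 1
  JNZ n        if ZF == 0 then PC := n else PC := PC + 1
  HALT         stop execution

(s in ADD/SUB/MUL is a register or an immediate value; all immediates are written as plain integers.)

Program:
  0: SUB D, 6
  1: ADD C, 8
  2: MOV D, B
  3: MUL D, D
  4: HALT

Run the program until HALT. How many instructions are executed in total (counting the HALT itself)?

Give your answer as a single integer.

Answer: 5

Derivation:
Step 1: PC=0 exec 'SUB D, 6'. After: A=0 B=0 C=0 D=-6 ZF=0 PC=1
Step 2: PC=1 exec 'ADD C, 8'. After: A=0 B=0 C=8 D=-6 ZF=0 PC=2
Step 3: PC=2 exec 'MOV D, B'. After: A=0 B=0 C=8 D=0 ZF=0 PC=3
Step 4: PC=3 exec 'MUL D, D'. After: A=0 B=0 C=8 D=0 ZF=1 PC=4
Step 5: PC=4 exec 'HALT'. After: A=0 B=0 C=8 D=0 ZF=1 PC=4 HALTED
Total instructions executed: 5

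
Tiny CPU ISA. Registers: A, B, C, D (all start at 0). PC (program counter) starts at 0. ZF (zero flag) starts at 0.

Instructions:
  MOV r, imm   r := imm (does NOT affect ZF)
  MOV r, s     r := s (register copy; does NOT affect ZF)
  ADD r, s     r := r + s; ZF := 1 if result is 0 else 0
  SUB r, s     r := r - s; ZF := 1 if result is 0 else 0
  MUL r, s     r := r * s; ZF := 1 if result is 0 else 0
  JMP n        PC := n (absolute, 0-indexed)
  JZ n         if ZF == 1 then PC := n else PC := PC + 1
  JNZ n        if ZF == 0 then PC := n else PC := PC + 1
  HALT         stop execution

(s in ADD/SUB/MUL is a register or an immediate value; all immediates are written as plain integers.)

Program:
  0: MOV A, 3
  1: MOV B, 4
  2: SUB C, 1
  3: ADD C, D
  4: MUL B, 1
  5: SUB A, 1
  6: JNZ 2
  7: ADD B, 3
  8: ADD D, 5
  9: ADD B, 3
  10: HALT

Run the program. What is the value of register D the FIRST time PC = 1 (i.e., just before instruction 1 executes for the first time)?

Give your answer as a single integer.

Step 1: PC=0 exec 'MOV A, 3'. After: A=3 B=0 C=0 D=0 ZF=0 PC=1
First time PC=1: D=0

0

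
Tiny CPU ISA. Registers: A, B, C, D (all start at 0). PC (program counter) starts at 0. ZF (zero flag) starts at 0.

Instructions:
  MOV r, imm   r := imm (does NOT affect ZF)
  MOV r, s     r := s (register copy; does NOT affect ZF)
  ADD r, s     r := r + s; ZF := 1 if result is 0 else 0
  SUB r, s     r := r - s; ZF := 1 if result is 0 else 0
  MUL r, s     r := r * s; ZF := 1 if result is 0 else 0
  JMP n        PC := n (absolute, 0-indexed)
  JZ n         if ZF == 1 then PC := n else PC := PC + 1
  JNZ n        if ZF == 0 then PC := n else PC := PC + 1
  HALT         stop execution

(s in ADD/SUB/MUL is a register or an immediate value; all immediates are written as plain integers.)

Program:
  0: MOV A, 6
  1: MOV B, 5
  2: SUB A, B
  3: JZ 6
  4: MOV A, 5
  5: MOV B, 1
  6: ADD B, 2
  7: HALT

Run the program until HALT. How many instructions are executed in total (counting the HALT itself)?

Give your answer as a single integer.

Answer: 8

Derivation:
Step 1: PC=0 exec 'MOV A, 6'. After: A=6 B=0 C=0 D=0 ZF=0 PC=1
Step 2: PC=1 exec 'MOV B, 5'. After: A=6 B=5 C=0 D=0 ZF=0 PC=2
Step 3: PC=2 exec 'SUB A, B'. After: A=1 B=5 C=0 D=0 ZF=0 PC=3
Step 4: PC=3 exec 'JZ 6'. After: A=1 B=5 C=0 D=0 ZF=0 PC=4
Step 5: PC=4 exec 'MOV A, 5'. After: A=5 B=5 C=0 D=0 ZF=0 PC=5
Step 6: PC=5 exec 'MOV B, 1'. After: A=5 B=1 C=0 D=0 ZF=0 PC=6
Step 7: PC=6 exec 'ADD B, 2'. After: A=5 B=3 C=0 D=0 ZF=0 PC=7
Step 8: PC=7 exec 'HALT'. After: A=5 B=3 C=0 D=0 ZF=0 PC=7 HALTED
Total instructions executed: 8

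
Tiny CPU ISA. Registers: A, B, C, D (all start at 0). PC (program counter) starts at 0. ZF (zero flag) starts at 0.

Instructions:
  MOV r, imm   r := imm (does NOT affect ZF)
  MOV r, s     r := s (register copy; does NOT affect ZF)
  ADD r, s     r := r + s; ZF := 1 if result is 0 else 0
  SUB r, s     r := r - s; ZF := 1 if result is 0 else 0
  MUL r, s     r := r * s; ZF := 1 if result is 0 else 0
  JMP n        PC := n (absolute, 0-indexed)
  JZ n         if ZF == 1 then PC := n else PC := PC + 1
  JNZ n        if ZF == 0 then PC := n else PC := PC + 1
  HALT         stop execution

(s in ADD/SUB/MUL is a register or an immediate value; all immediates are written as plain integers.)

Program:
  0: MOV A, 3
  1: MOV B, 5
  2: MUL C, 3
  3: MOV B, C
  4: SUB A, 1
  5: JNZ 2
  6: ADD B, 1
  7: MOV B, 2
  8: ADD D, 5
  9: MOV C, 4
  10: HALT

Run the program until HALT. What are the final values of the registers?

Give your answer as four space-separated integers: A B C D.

Step 1: PC=0 exec 'MOV A, 3'. After: A=3 B=0 C=0 D=0 ZF=0 PC=1
Step 2: PC=1 exec 'MOV B, 5'. After: A=3 B=5 C=0 D=0 ZF=0 PC=2
Step 3: PC=2 exec 'MUL C, 3'. After: A=3 B=5 C=0 D=0 ZF=1 PC=3
Step 4: PC=3 exec 'MOV B, C'. After: A=3 B=0 C=0 D=0 ZF=1 PC=4
Step 5: PC=4 exec 'SUB A, 1'. After: A=2 B=0 C=0 D=0 ZF=0 PC=5
Step 6: PC=5 exec 'JNZ 2'. After: A=2 B=0 C=0 D=0 ZF=0 PC=2
Step 7: PC=2 exec 'MUL C, 3'. After: A=2 B=0 C=0 D=0 ZF=1 PC=3
Step 8: PC=3 exec 'MOV B, C'. After: A=2 B=0 C=0 D=0 ZF=1 PC=4
Step 9: PC=4 exec 'SUB A, 1'. After: A=1 B=0 C=0 D=0 ZF=0 PC=5
Step 10: PC=5 exec 'JNZ 2'. After: A=1 B=0 C=0 D=0 ZF=0 PC=2
Step 11: PC=2 exec 'MUL C, 3'. After: A=1 B=0 C=0 D=0 ZF=1 PC=3
Step 12: PC=3 exec 'MOV B, C'. After: A=1 B=0 C=0 D=0 ZF=1 PC=4
Step 13: PC=4 exec 'SUB A, 1'. After: A=0 B=0 C=0 D=0 ZF=1 PC=5
Step 14: PC=5 exec 'JNZ 2'. After: A=0 B=0 C=0 D=0 ZF=1 PC=6
Step 15: PC=6 exec 'ADD B, 1'. After: A=0 B=1 C=0 D=0 ZF=0 PC=7
Step 16: PC=7 exec 'MOV B, 2'. After: A=0 B=2 C=0 D=0 ZF=0 PC=8
Step 17: PC=8 exec 'ADD D, 5'. After: A=0 B=2 C=0 D=5 ZF=0 PC=9
Step 18: PC=9 exec 'MOV C, 4'. After: A=0 B=2 C=4 D=5 ZF=0 PC=10
Step 19: PC=10 exec 'HALT'. After: A=0 B=2 C=4 D=5 ZF=0 PC=10 HALTED

Answer: 0 2 4 5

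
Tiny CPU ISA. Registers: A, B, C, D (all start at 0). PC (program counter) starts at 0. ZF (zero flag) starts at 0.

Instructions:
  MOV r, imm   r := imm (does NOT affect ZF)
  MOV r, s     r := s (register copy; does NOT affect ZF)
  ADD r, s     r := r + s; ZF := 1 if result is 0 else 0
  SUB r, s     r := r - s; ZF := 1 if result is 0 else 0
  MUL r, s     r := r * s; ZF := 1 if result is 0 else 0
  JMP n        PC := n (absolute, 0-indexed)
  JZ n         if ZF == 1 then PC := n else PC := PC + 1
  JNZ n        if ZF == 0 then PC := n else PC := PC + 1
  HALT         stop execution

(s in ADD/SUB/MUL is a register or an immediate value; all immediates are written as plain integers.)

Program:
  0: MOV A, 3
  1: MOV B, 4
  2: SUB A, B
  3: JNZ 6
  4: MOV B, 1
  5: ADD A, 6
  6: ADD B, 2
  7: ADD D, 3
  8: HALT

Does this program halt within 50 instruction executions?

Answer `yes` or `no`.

Answer: yes

Derivation:
Step 1: PC=0 exec 'MOV A, 3'. After: A=3 B=0 C=0 D=0 ZF=0 PC=1
Step 2: PC=1 exec 'MOV B, 4'. After: A=3 B=4 C=0 D=0 ZF=0 PC=2
Step 3: PC=2 exec 'SUB A, B'. After: A=-1 B=4 C=0 D=0 ZF=0 PC=3
Step 4: PC=3 exec 'JNZ 6'. After: A=-1 B=4 C=0 D=0 ZF=0 PC=6
Step 5: PC=6 exec 'ADD B, 2'. After: A=-1 B=6 C=0 D=0 ZF=0 PC=7
Step 6: PC=7 exec 'ADD D, 3'. After: A=-1 B=6 C=0 D=3 ZF=0 PC=8
Step 7: PC=8 exec 'HALT'. After: A=-1 B=6 C=0 D=3 ZF=0 PC=8 HALTED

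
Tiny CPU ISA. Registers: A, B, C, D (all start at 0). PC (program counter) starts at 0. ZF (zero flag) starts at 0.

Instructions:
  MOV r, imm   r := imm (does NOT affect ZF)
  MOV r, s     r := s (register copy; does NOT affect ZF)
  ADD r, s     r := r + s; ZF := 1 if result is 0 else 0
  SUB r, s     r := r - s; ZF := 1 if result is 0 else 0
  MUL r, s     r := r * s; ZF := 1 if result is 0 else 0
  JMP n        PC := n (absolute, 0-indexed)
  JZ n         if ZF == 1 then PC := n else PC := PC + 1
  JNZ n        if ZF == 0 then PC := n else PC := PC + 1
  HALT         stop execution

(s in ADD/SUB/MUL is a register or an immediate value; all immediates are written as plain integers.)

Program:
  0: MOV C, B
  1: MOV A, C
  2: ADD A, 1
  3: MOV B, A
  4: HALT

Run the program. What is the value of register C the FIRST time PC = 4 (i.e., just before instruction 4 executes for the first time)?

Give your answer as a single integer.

Step 1: PC=0 exec 'MOV C, B'. After: A=0 B=0 C=0 D=0 ZF=0 PC=1
Step 2: PC=1 exec 'MOV A, C'. After: A=0 B=0 C=0 D=0 ZF=0 PC=2
Step 3: PC=2 exec 'ADD A, 1'. After: A=1 B=0 C=0 D=0 ZF=0 PC=3
Step 4: PC=3 exec 'MOV B, A'. After: A=1 B=1 C=0 D=0 ZF=0 PC=4
First time PC=4: C=0

0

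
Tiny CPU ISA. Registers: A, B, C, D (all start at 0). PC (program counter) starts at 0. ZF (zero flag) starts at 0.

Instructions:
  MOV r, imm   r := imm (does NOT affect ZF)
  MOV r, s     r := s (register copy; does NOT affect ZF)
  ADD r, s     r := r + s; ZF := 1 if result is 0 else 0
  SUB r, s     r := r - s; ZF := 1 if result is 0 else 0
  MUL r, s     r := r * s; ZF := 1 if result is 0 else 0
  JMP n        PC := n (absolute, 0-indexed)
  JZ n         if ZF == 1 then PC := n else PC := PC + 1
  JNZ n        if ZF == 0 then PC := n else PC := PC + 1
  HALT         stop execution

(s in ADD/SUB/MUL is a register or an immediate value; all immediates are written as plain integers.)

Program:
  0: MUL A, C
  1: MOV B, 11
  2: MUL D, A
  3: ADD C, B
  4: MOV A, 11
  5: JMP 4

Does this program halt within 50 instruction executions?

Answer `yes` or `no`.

Answer: no

Derivation:
Step 1: PC=0 exec 'MUL A, C'. After: A=0 B=0 C=0 D=0 ZF=1 PC=1
Step 2: PC=1 exec 'MOV B, 11'. After: A=0 B=11 C=0 D=0 ZF=1 PC=2
Step 3: PC=2 exec 'MUL D, A'. After: A=0 B=11 C=0 D=0 ZF=1 PC=3
Step 4: PC=3 exec 'ADD C, B'. After: A=0 B=11 C=11 D=0 ZF=0 PC=4
Step 5: PC=4 exec 'MOV A, 11'. After: A=11 B=11 C=11 D=0 ZF=0 PC=5
Step 6: PC=5 exec 'JMP 4'. After: A=11 B=11 C=11 D=0 ZF=0 PC=4
Step 7: PC=4 exec 'MOV A, 11'. After: A=11 B=11 C=11 D=0 ZF=0 PC=5
State after step 7 equals state after step 5: the program is in a cycle of length 2 and will never halt.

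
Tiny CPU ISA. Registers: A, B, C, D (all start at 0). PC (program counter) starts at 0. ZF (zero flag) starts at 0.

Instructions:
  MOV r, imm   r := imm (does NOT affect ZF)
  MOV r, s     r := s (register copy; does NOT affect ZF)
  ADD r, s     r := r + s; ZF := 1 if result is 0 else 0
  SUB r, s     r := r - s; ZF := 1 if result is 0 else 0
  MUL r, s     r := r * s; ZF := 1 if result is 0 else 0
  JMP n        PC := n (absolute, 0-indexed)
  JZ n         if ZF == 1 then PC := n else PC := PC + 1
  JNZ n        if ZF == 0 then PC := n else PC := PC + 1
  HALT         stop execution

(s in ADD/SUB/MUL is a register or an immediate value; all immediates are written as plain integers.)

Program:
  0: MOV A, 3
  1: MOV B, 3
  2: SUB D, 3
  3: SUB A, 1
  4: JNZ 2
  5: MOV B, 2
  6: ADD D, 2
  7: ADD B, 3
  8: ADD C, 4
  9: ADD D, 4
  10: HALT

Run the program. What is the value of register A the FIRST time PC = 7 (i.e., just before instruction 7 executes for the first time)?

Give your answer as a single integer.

Step 1: PC=0 exec 'MOV A, 3'. After: A=3 B=0 C=0 D=0 ZF=0 PC=1
Step 2: PC=1 exec 'MOV B, 3'. After: A=3 B=3 C=0 D=0 ZF=0 PC=2
Step 3: PC=2 exec 'SUB D, 3'. After: A=3 B=3 C=0 D=-3 ZF=0 PC=3
Step 4: PC=3 exec 'SUB A, 1'. After: A=2 B=3 C=0 D=-3 ZF=0 PC=4
Step 5: PC=4 exec 'JNZ 2'. After: A=2 B=3 C=0 D=-3 ZF=0 PC=2
Step 6: PC=2 exec 'SUB D, 3'. After: A=2 B=3 C=0 D=-6 ZF=0 PC=3
Step 7: PC=3 exec 'SUB A, 1'. After: A=1 B=3 C=0 D=-6 ZF=0 PC=4
Step 8: PC=4 exec 'JNZ 2'. After: A=1 B=3 C=0 D=-6 ZF=0 PC=2
Step 9: PC=2 exec 'SUB D, 3'. After: A=1 B=3 C=0 D=-9 ZF=0 PC=3
Step 10: PC=3 exec 'SUB A, 1'. After: A=0 B=3 C=0 D=-9 ZF=1 PC=4
Step 11: PC=4 exec 'JNZ 2'. After: A=0 B=3 C=0 D=-9 ZF=1 PC=5
Step 12: PC=5 exec 'MOV B, 2'. After: A=0 B=2 C=0 D=-9 ZF=1 PC=6
Step 13: PC=6 exec 'ADD D, 2'. After: A=0 B=2 C=0 D=-7 ZF=0 PC=7
First time PC=7: A=0

0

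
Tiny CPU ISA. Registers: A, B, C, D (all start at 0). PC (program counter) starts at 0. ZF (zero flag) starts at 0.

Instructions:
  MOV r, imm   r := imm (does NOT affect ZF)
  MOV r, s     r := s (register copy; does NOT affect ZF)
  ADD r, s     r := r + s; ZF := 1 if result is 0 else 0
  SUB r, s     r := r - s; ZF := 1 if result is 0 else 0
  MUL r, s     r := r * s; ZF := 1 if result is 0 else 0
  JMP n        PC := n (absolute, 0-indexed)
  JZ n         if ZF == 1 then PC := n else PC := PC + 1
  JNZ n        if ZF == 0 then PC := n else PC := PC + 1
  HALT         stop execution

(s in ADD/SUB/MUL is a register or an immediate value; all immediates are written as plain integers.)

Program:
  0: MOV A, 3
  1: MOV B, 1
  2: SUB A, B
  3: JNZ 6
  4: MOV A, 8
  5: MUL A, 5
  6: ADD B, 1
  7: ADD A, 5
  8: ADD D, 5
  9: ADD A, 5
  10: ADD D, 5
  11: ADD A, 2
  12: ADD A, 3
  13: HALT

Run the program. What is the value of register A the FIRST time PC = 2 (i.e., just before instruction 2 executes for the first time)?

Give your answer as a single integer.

Step 1: PC=0 exec 'MOV A, 3'. After: A=3 B=0 C=0 D=0 ZF=0 PC=1
Step 2: PC=1 exec 'MOV B, 1'. After: A=3 B=1 C=0 D=0 ZF=0 PC=2
First time PC=2: A=3

3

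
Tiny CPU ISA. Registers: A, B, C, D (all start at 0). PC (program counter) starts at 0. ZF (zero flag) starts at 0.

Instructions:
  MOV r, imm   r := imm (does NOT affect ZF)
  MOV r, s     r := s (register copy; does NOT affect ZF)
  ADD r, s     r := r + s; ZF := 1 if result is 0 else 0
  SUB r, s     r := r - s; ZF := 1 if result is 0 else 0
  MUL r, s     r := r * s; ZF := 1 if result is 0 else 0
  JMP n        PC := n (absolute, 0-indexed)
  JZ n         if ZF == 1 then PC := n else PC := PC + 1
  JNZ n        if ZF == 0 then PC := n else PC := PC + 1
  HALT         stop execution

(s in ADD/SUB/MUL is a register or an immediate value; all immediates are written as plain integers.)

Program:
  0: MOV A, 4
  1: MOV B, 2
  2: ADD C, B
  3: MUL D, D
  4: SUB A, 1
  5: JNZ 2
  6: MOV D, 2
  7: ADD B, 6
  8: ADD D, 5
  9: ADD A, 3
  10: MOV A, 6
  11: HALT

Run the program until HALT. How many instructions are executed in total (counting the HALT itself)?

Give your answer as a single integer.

Step 1: PC=0 exec 'MOV A, 4'. After: A=4 B=0 C=0 D=0 ZF=0 PC=1
Step 2: PC=1 exec 'MOV B, 2'. After: A=4 B=2 C=0 D=0 ZF=0 PC=2
Step 3: PC=2 exec 'ADD C, B'. After: A=4 B=2 C=2 D=0 ZF=0 PC=3
Step 4: PC=3 exec 'MUL D, D'. After: A=4 B=2 C=2 D=0 ZF=1 PC=4
Step 5: PC=4 exec 'SUB A, 1'. After: A=3 B=2 C=2 D=0 ZF=0 PC=5
Step 6: PC=5 exec 'JNZ 2'. After: A=3 B=2 C=2 D=0 ZF=0 PC=2
Step 7: PC=2 exec 'ADD C, B'. After: A=3 B=2 C=4 D=0 ZF=0 PC=3
Step 8: PC=3 exec 'MUL D, D'. After: A=3 B=2 C=4 D=0 ZF=1 PC=4
Step 9: PC=4 exec 'SUB A, 1'. After: A=2 B=2 C=4 D=0 ZF=0 PC=5
Step 10: PC=5 exec 'JNZ 2'. After: A=2 B=2 C=4 D=0 ZF=0 PC=2
Step 11: PC=2 exec 'ADD C, B'. After: A=2 B=2 C=6 D=0 ZF=0 PC=3
Step 12: PC=3 exec 'MUL D, D'. After: A=2 B=2 C=6 D=0 ZF=1 PC=4
Step 13: PC=4 exec 'SUB A, 1'. After: A=1 B=2 C=6 D=0 ZF=0 PC=5
Step 14: PC=5 exec 'JNZ 2'. After: A=1 B=2 C=6 D=0 ZF=0 PC=2
Step 15: PC=2 exec 'ADD C, B'. After: A=1 B=2 C=8 D=0 ZF=0 PC=3
Step 16: PC=3 exec 'MUL D, D'. After: A=1 B=2 C=8 D=0 ZF=1 PC=4
Step 17: PC=4 exec 'SUB A, 1'. After: A=0 B=2 C=8 D=0 ZF=1 PC=5
Step 18: PC=5 exec 'JNZ 2'. After: A=0 B=2 C=8 D=0 ZF=1 PC=6
Step 19: PC=6 exec 'MOV D, 2'. After: A=0 B=2 C=8 D=2 ZF=1 PC=7
Step 20: PC=7 exec 'ADD B, 6'. After: A=0 B=8 C=8 D=2 ZF=0 PC=8
Step 21: PC=8 exec 'ADD D, 5'. After: A=0 B=8 C=8 D=7 ZF=0 PC=9
Step 22: PC=9 exec 'ADD A, 3'. After: A=3 B=8 C=8 D=7 ZF=0 PC=10
Step 23: PC=10 exec 'MOV A, 6'. After: A=6 B=8 C=8 D=7 ZF=0 PC=11
Step 24: PC=11 exec 'HALT'. After: A=6 B=8 C=8 D=7 ZF=0 PC=11 HALTED
Total instructions executed: 24

Answer: 24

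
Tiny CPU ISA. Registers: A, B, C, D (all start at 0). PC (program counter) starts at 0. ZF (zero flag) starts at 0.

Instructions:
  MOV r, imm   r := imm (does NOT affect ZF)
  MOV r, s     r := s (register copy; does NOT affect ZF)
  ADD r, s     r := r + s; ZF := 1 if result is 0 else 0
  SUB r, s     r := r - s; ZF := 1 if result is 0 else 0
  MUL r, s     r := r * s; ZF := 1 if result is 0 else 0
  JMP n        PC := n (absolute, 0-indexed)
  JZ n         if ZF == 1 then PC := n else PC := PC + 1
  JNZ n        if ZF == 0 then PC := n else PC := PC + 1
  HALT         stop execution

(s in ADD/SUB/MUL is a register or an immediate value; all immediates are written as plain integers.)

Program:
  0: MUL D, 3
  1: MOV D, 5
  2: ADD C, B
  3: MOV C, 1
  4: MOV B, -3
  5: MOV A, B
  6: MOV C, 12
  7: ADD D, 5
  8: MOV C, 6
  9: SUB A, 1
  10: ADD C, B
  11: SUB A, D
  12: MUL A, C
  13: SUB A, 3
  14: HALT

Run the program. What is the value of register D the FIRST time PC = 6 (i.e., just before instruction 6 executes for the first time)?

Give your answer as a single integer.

Step 1: PC=0 exec 'MUL D, 3'. After: A=0 B=0 C=0 D=0 ZF=1 PC=1
Step 2: PC=1 exec 'MOV D, 5'. After: A=0 B=0 C=0 D=5 ZF=1 PC=2
Step 3: PC=2 exec 'ADD C, B'. After: A=0 B=0 C=0 D=5 ZF=1 PC=3
Step 4: PC=3 exec 'MOV C, 1'. After: A=0 B=0 C=1 D=5 ZF=1 PC=4
Step 5: PC=4 exec 'MOV B, -3'. After: A=0 B=-3 C=1 D=5 ZF=1 PC=5
Step 6: PC=5 exec 'MOV A, B'. After: A=-3 B=-3 C=1 D=5 ZF=1 PC=6
First time PC=6: D=5

5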